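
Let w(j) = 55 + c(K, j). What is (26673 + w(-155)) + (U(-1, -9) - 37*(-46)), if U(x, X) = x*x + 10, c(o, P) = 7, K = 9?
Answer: 28448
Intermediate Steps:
w(j) = 62 (w(j) = 55 + 7 = 62)
U(x, X) = 10 + x² (U(x, X) = x² + 10 = 10 + x²)
(26673 + w(-155)) + (U(-1, -9) - 37*(-46)) = (26673 + 62) + ((10 + (-1)²) - 37*(-46)) = 26735 + ((10 + 1) + 1702) = 26735 + (11 + 1702) = 26735 + 1713 = 28448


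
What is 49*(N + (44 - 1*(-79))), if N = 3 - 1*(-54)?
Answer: 8820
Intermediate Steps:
N = 57 (N = 3 + 54 = 57)
49*(N + (44 - 1*(-79))) = 49*(57 + (44 - 1*(-79))) = 49*(57 + (44 + 79)) = 49*(57 + 123) = 49*180 = 8820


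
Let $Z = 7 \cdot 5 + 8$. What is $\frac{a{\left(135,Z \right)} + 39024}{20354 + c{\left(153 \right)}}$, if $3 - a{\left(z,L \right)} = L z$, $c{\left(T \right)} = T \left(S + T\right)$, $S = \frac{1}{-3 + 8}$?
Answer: $\frac{83055}{109484} \approx 0.7586$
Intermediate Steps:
$Z = 43$ ($Z = 35 + 8 = 43$)
$S = \frac{1}{5} \approx 0.2$
$c{\left(T \right)} = T \left(\frac{1}{5} + T\right)$
$a{\left(z,L \right)} = 3 - L z$
$\frac{a{\left(135,Z \right)} + 39024}{20354 + c{\left(153 \right)}} = \frac{\left(3 - 43 \cdot 135\right) + 39024}{20354 + 153 \left(\frac{1}{5} + 153\right)} = \frac{\left(3 - 5805\right) + 39024}{20354 + 153 \cdot \frac{766}{5}} = \frac{-5802 + 39024}{20354 + \frac{117198}{5}} = \frac{33222}{\frac{218968}{5}} = 33222 \cdot \frac{5}{218968} = \frac{83055}{109484}$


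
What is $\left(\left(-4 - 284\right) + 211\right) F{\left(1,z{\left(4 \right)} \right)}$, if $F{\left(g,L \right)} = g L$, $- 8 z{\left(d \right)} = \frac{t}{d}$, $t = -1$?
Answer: $- \frac{77}{32} \approx -2.4063$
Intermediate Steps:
$z{\left(d \right)} = \frac{1}{8 d}$ ($z{\left(d \right)} = - \frac{\left(-1\right) \frac{1}{d}}{8} = \frac{1}{8 d}$)
$F{\left(g,L \right)} = L g$
$\left(\left(-4 - 284\right) + 211\right) F{\left(1,z{\left(4 \right)} \right)} = \left(\left(-4 - 284\right) + 211\right) \frac{1}{8 \cdot 4} \cdot 1 = \left(-288 + 211\right) \frac{1}{8} \cdot \frac{1}{4} \cdot 1 = - 77 \cdot \frac{1}{32} \cdot 1 = \left(-77\right) \frac{1}{32} = - \frac{77}{32}$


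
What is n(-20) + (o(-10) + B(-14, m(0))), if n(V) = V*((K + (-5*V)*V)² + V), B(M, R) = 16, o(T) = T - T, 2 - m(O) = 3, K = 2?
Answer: -79839664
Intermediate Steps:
m(O) = -1 (m(O) = 2 - 1*3 = 2 - 3 = -1)
o(T) = 0
n(V) = V*(V + (2 - 5*V²)²) (n(V) = V*((2 + (-5*V)*V)² + V) = V*((2 - 5*V²)² + V) = V*(V + (2 - 5*V²)²))
n(-20) + (o(-10) + B(-14, m(0))) = -20*(-20 + (-2 + 5*(-20)²)²) + (0 + 16) = -20*(-20 + (-2 + 5*400)²) + 16 = -20*(-20 + (-2 + 2000)²) + 16 = -20*(-20 + 1998²) + 16 = -20*(-20 + 3992004) + 16 = -20*3991984 + 16 = -79839680 + 16 = -79839664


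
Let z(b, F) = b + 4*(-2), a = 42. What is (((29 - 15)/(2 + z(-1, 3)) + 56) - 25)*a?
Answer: 1218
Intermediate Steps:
z(b, F) = -8 + b (z(b, F) = b - 8 = -8 + b)
(((29 - 15)/(2 + z(-1, 3)) + 56) - 25)*a = (((29 - 15)/(2 + (-8 - 1)) + 56) - 25)*42 = ((14/(2 - 9) + 56) - 25)*42 = ((14/(-7) + 56) - 25)*42 = ((14*(-1/7) + 56) - 25)*42 = ((-2 + 56) - 25)*42 = (54 - 25)*42 = 29*42 = 1218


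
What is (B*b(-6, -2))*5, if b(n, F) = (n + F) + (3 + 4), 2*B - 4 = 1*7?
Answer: -55/2 ≈ -27.500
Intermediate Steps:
B = 11/2 (B = 2 + (1*7)/2 = 2 + (½)*7 = 2 + 7/2 = 11/2 ≈ 5.5000)
b(n, F) = 7 + F + n (b(n, F) = (F + n) + 7 = 7 + F + n)
(B*b(-6, -2))*5 = (11*(7 - 2 - 6)/2)*5 = ((11/2)*(-1))*5 = -11/2*5 = -55/2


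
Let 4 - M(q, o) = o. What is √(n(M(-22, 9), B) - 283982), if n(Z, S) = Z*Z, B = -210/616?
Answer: I*√283957 ≈ 532.88*I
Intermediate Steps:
B = -15/44 (B = -210*1/616 = -15/44 ≈ -0.34091)
M(q, o) = 4 - o
n(Z, S) = Z²
√(n(M(-22, 9), B) - 283982) = √((4 - 1*9)² - 283982) = √((4 - 9)² - 283982) = √((-5)² - 283982) = √(25 - 283982) = √(-283957) = I*√283957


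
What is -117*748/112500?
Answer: -2431/3125 ≈ -0.77792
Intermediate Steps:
-117*748/112500 = -87516*1/112500 = -2431/3125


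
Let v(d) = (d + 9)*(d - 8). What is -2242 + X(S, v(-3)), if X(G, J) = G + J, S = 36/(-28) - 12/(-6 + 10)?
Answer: -16186/7 ≈ -2312.3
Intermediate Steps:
v(d) = (-8 + d)*(9 + d) (v(d) = (9 + d)*(-8 + d) = (-8 + d)*(9 + d))
S = -30/7 (S = 36*(-1/28) - 12/4 = -9/7 - 12*¼ = -9/7 - 3 = -30/7 ≈ -4.2857)
-2242 + X(S, v(-3)) = -2242 + (-30/7 + (-72 - 3 + (-3)²)) = -2242 + (-30/7 + (-72 - 3 + 9)) = -2242 + (-30/7 - 66) = -2242 - 492/7 = -16186/7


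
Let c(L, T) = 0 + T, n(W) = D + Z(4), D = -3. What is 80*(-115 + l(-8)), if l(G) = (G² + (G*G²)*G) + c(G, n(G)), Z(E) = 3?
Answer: 323600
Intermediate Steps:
n(W) = 0 (n(W) = -3 + 3 = 0)
c(L, T) = T
l(G) = G² + G⁴ (l(G) = (G² + (G*G²)*G) + 0 = (G² + G³*G) + 0 = (G² + G⁴) + 0 = G² + G⁴)
80*(-115 + l(-8)) = 80*(-115 + ((-8)² + (-8)⁴)) = 80*(-115 + (64 + 4096)) = 80*(-115 + 4160) = 80*4045 = 323600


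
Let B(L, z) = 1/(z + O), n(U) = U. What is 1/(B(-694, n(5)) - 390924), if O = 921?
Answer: -926/361995623 ≈ -2.5580e-6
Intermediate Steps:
B(L, z) = 1/(921 + z) (B(L, z) = 1/(z + 921) = 1/(921 + z))
1/(B(-694, n(5)) - 390924) = 1/(1/(921 + 5) - 390924) = 1/(1/926 - 390924) = 1/(-361995623/926) = -926/361995623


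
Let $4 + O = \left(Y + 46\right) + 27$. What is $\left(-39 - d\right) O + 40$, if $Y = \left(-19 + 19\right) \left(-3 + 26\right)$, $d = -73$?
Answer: $2386$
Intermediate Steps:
$Y = 0$ ($Y = 0 \cdot 23 = 0$)
$O = 69$ ($O = -4 + \left(\left(0 + 46\right) + 27\right) = -4 + \left(46 + 27\right) = -4 + 73 = 69$)
$\left(-39 - d\right) O + 40 = \left(-39 - -73\right) 69 + 40 = \left(-39 + 73\right) 69 + 40 = 34 \cdot 69 + 40 = 2346 + 40 = 2386$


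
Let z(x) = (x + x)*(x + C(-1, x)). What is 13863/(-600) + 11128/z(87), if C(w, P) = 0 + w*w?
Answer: -4283197/191400 ≈ -22.378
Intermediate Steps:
C(w, P) = w² (C(w, P) = 0 + w² = w²)
z(x) = 2*x*(1 + x) (z(x) = (x + x)*(x + (-1)²) = (2*x)*(x + 1) = (2*x)*(1 + x) = 2*x*(1 + x))
13863/(-600) + 11128/z(87) = 13863/(-600) + 11128/((2*87*(1 + 87))) = 13863*(-1/600) + 11128/((2*87*88)) = -4621/200 + 11128/15312 = -4621/200 + 11128*(1/15312) = -4621/200 + 1391/1914 = -4283197/191400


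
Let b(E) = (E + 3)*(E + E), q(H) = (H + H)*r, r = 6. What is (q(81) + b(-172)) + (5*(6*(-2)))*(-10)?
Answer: 59708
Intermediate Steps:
q(H) = 12*H (q(H) = (H + H)*6 = (2*H)*6 = 12*H)
b(E) = 2*E*(3 + E) (b(E) = (3 + E)*(2*E) = 2*E*(3 + E))
(q(81) + b(-172)) + (5*(6*(-2)))*(-10) = (12*81 + 2*(-172)*(3 - 172)) + (5*(6*(-2)))*(-10) = (972 + 2*(-172)*(-169)) + (5*(-12))*(-10) = (972 + 58136) - 60*(-10) = 59108 + 600 = 59708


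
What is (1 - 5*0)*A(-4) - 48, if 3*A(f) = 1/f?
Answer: -577/12 ≈ -48.083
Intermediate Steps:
A(f) = 1/(3*f)
(1 - 5*0)*A(-4) - 48 = (1 - 5*0)*((1/3)/(-4)) - 48 = (1 + 0)*((1/3)*(-1/4)) - 48 = 1*(-1/12) - 48 = -1/12 - 48 = -577/12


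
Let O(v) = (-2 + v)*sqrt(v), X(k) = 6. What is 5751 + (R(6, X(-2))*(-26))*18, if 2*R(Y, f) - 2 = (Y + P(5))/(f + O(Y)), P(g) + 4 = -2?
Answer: 5283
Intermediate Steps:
P(g) = -6 (P(g) = -4 - 2 = -6)
O(v) = sqrt(v)*(-2 + v)
R(Y, f) = 1 + (-6 + Y)/(2*(f + sqrt(Y)*(-2 + Y))) (R(Y, f) = 1 + ((Y - 6)/(f + sqrt(Y)*(-2 + Y)))/2 = 1 + ((-6 + Y)/(f + sqrt(Y)*(-2 + Y)))/2 = 1 + (-6 + Y)/(2*(f + sqrt(Y)*(-2 + Y))))
5751 + (R(6, X(-2))*(-26))*18 = 5751 + (((-3 + 6 + (1/2)*6 + sqrt(6)*(-2 + 6))/(6 + sqrt(6)*(-2 + 6)))*(-26))*18 = 5751 + (((-3 + 6 + 3 + sqrt(6)*4)/(6 + sqrt(6)*4))*(-26))*18 = 5751 + (((-3 + 6 + 3 + 4*sqrt(6))/(6 + 4*sqrt(6)))*(-26))*18 = 5751 + (((6 + 4*sqrt(6))/(6 + 4*sqrt(6)))*(-26))*18 = 5751 + (1*(-26))*18 = 5751 - 26*18 = 5751 - 468 = 5283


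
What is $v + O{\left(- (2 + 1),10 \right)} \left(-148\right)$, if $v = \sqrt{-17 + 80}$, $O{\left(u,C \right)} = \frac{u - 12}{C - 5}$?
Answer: $444 + 3 \sqrt{7} \approx 451.94$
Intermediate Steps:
$O{\left(u,C \right)} = \frac{-12 + u}{-5 + C}$
$v = 3 \sqrt{7}$ ($v = \sqrt{63} = 3 \sqrt{7} \approx 7.9373$)
$v + O{\left(- (2 + 1),10 \right)} \left(-148\right) = 3 \sqrt{7} + \frac{-12 - \left(2 + 1\right)}{-5 + 10} \left(-148\right) = 3 \sqrt{7} + \frac{-12 - 3}{5} \left(-148\right) = 3 \sqrt{7} + \frac{1}{5} \left(-15\right) \left(-148\right) = 3 \sqrt{7} - -444 = 3 \sqrt{7} + 444 = 444 + 3 \sqrt{7}$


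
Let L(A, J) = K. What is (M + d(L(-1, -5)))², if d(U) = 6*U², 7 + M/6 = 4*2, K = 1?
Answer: 144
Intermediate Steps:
M = 6 (M = -42 + 6*(4*2) = -42 + 6*8 = -42 + 48 = 6)
L(A, J) = 1
(M + d(L(-1, -5)))² = (6 + 6*1²)² = (6 + 6*1)² = (6 + 6)² = 12² = 144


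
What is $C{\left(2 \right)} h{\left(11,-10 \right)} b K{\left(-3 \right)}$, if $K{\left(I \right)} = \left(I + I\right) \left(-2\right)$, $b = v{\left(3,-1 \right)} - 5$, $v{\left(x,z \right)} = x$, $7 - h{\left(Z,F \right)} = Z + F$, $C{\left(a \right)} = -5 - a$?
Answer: $1008$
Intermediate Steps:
$h{\left(Z,F \right)} = 7 - F - Z$ ($h{\left(Z,F \right)} = 7 - \left(Z + F\right) = 7 - \left(F + Z\right) = 7 - F - Z$)
$b = -2$ ($b = 3 - 5 = -2$)
$K{\left(I \right)} = - 4 I$ ($K{\left(I \right)} = 2 I \left(-2\right) = - 4 I$)
$C{\left(2 \right)} h{\left(11,-10 \right)} b K{\left(-3 \right)} = \left(-5 - 2\right) \left(7 - -10 - 11\right) \left(- 2 \left(\left(-4\right) \left(-3\right)\right)\right) = \left(-5 - 2\right) \left(7 + 10 - 11\right) \left(\left(-2\right) 12\right) = \left(-7\right) 6 \left(-24\right) = \left(-42\right) \left(-24\right) = 1008$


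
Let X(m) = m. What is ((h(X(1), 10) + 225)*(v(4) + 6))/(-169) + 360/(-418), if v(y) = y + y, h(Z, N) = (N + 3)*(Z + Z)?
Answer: -764846/35321 ≈ -21.654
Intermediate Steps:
h(Z, N) = 2*Z*(3 + N) (h(Z, N) = (3 + N)*(2*Z) = 2*Z*(3 + N))
v(y) = 2*y
((h(X(1), 10) + 225)*(v(4) + 6))/(-169) + 360/(-418) = ((2*1*(3 + 10) + 225)*(2*4 + 6))/(-169) + 360/(-418) = ((2*1*13 + 225)*(8 + 6))*(-1/169) + 360*(-1/418) = ((26 + 225)*14)*(-1/169) - 180/209 = (251*14)*(-1/169) - 180/209 = 3514*(-1/169) - 180/209 = -3514/169 - 180/209 = -764846/35321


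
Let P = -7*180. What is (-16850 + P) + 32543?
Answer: 14433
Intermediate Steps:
P = -1260
(-16850 + P) + 32543 = (-16850 - 1260) + 32543 = -18110 + 32543 = 14433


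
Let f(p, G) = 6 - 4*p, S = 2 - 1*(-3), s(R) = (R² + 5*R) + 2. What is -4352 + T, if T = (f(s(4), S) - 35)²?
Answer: 28409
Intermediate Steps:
s(R) = 2 + R² + 5*R
S = 5 (S = 2 + 3 = 5)
T = 32761 (T = ((6 - 4*(2 + 4² + 5*4)) - 35)² = ((6 - 4*(2 + 16 + 20)) - 35)² = ((6 - 4*38) - 35)² = ((6 - 152) - 35)² = (-146 - 35)² = (-181)² = 32761)
-4352 + T = -4352 + 32761 = 28409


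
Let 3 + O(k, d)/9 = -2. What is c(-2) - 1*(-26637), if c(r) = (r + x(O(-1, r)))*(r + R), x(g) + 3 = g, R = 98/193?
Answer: 5155341/193 ≈ 26712.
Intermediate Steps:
O(k, d) = -45 (O(k, d) = -27 + 9*(-2) = -27 - 18 = -45)
R = 98/193 (R = 98*(1/193) = 98/193 ≈ 0.50777)
x(g) = -3 + g
c(r) = (-48 + r)*(98/193 + r) (c(r) = (r + (-3 - 45))*(r + 98/193) = (r - 48)*(98/193 + r) = (-48 + r)*(98/193 + r))
c(-2) - 1*(-26637) = (-4704/193 + (-2)**2 - 9166/193*(-2)) - 1*(-26637) = (-4704/193 + 4 + 18332/193) + 26637 = 14400/193 + 26637 = 5155341/193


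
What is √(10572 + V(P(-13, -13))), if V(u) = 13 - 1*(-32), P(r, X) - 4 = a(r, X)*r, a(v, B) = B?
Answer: √10617 ≈ 103.04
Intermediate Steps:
P(r, X) = 4 + X*r
V(u) = 45 (V(u) = 13 + 32 = 45)
√(10572 + V(P(-13, -13))) = √(10572 + 45) = √10617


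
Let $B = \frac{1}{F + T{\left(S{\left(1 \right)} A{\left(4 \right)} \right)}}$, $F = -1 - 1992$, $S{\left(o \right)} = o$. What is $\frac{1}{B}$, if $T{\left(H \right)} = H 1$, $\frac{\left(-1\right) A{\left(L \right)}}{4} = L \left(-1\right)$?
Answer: $-1977$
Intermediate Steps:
$A{\left(L \right)} = 4 L$ ($A{\left(L \right)} = - 4 L \left(-1\right) = - 4 \left(- L\right) = 4 L$)
$T{\left(H \right)} = H$
$F = -1993$ ($F = -1 - 1992 = -1993$)
$B = - \frac{1}{1977}$ ($B = \frac{1}{-1993 + 1 \cdot 4 \cdot 4} = \frac{1}{-1993 + 1 \cdot 16} = \frac{1}{-1993 + 16} = \frac{1}{-1977} = - \frac{1}{1977} \approx -0.00050582$)
$\frac{1}{B} = \frac{1}{- \frac{1}{1977}} = -1977$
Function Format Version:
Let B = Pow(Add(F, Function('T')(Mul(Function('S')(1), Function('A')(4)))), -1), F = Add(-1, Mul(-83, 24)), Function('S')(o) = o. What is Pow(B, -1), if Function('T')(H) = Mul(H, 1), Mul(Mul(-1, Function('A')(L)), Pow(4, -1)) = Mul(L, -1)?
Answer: -1977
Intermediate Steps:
Function('A')(L) = Mul(4, L) (Function('A')(L) = Mul(-4, Mul(L, -1)) = Mul(-4, Mul(-1, L)) = Mul(4, L))
Function('T')(H) = H
F = -1993 (F = Add(-1, -1992) = -1993)
B = Rational(-1, 1977) (B = Pow(Add(-1993, Mul(1, Mul(4, 4))), -1) = Pow(Add(-1993, Mul(1, 16)), -1) = Pow(Add(-1993, 16), -1) = Pow(-1977, -1) = Rational(-1, 1977) ≈ -0.00050582)
Pow(B, -1) = Pow(Rational(-1, 1977), -1) = -1977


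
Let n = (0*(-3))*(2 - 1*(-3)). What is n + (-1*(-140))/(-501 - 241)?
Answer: -10/53 ≈ -0.18868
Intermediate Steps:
n = 0 (n = 0*(2 + 3) = 0*5 = 0)
n + (-1*(-140))/(-501 - 241) = 0 + (-1*(-140))/(-501 - 241) = 0 + 140/(-742) = 0 - 1/742*140 = 0 - 10/53 = -10/53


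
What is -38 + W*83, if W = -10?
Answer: -868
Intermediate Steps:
-38 + W*83 = -38 - 10*83 = -38 - 830 = -868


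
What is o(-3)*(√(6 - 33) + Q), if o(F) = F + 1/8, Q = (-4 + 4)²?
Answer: -69*I*√3/8 ≈ -14.939*I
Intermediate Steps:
Q = 0 (Q = 0² = 0)
o(F) = ⅛ + F (o(F) = F + ⅛ = ⅛ + F)
o(-3)*(√(6 - 33) + Q) = (⅛ - 3)*(√(6 - 33) + 0) = -23*(√(-27) + 0)/8 = -23*(3*I*√3 + 0)/8 = -69*I*√3/8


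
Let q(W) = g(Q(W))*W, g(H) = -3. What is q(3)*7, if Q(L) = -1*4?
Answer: -63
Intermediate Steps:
Q(L) = -4
q(W) = -3*W
q(3)*7 = -3*3*7 = -9*7 = -63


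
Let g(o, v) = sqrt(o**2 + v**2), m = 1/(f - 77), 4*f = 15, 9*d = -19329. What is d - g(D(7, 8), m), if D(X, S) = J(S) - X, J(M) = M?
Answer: -6443/3 - sqrt(85865)/293 ≈ -2148.7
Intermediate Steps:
d = -6443/3 (d = (1/9)*(-19329) = -6443/3 ≈ -2147.7)
f = 15/4 (f = (1/4)*15 = 15/4 ≈ 3.7500)
m = -4/293 (m = 1/(15/4 - 77) = 1/(-293/4) = -4/293 ≈ -0.013652)
D(X, S) = S - X
d - g(D(7, 8), m) = -6443/3 - sqrt((8 - 1*7)**2 + (-4/293)**2) = -6443/3 - sqrt((8 - 7)**2 + 16/85849) = -6443/3 - sqrt(1**2 + 16/85849) = -6443/3 - sqrt(1 + 16/85849) = -6443/3 - sqrt(85865/85849) = -6443/3 - sqrt(85865)/293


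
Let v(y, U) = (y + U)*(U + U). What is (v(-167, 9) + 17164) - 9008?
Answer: 5312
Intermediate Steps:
v(y, U) = 2*U*(U + y) (v(y, U) = (U + y)*(2*U) = 2*U*(U + y))
(v(-167, 9) + 17164) - 9008 = (2*9*(9 - 167) + 17164) - 9008 = (2*9*(-158) + 17164) - 9008 = (-2844 + 17164) - 9008 = 14320 - 9008 = 5312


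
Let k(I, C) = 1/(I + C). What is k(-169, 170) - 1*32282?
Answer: -32281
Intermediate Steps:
k(I, C) = 1/(C + I)
k(-169, 170) - 1*32282 = 1/(170 - 169) - 1*32282 = 1/1 - 32282 = 1 - 32282 = -32281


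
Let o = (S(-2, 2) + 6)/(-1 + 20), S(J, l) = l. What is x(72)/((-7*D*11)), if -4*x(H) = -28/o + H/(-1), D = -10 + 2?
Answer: 277/4928 ≈ 0.056209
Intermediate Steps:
D = -8
o = 8/19 (o = (2 + 6)/(-1 + 20) = 8/19 ≈ 0.42105)
x(H) = 133/8 + H/4 (x(H) = -(-28/8/19 + H/(-1))/4 = -(-28*19/8 + H*(-1))/4 = -(-133/2 - H)/4 = 133/8 + H/4)
x(72)/((-7*D*11)) = (133/8 + (¼)*72)/((-7*(-8)*11)) = (133/8 + 18)/((56*11)) = (277/8)/616 = (277/8)*(1/616) = 277/4928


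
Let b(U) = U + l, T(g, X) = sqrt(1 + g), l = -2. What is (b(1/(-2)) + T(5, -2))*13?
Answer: -65/2 + 13*sqrt(6) ≈ -0.65663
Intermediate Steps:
b(U) = -2 + U (b(U) = U - 2 = -2 + U)
(b(1/(-2)) + T(5, -2))*13 = ((-2 + 1/(-2)) + sqrt(1 + 5))*13 = ((-2 - 1/2) + sqrt(6))*13 = (-5/2 + sqrt(6))*13 = -65/2 + 13*sqrt(6)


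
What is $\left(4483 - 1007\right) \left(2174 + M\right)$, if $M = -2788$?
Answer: $-2134264$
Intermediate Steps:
$\left(4483 - 1007\right) \left(2174 + M\right) = \left(4483 - 1007\right) \left(2174 - 2788\right) = 3476 \left(-614\right) = -2134264$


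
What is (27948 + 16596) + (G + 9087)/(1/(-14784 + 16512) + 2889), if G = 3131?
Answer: 222393357696/4992193 ≈ 44548.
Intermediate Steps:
(27948 + 16596) + (G + 9087)/(1/(-14784 + 16512) + 2889) = (27948 + 16596) + (3131 + 9087)/(1/(-14784 + 16512) + 2889) = 44544 + 12218/(1/1728 + 2889) = 44544 + 12218/(4992193/1728) = 44544 + 12218*(1728/4992193) = 44544 + 21112704/4992193 = 222393357696/4992193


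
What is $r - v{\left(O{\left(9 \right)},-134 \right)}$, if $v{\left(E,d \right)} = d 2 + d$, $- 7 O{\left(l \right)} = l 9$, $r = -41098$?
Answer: $-40696$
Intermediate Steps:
$O{\left(l \right)} = - \frac{9 l}{7}$ ($O{\left(l \right)} = - \frac{l 9}{7} = - \frac{9 l}{7}$)
$v{\left(E,d \right)} = 3 d$ ($v{\left(E,d \right)} = 2 d + d = 3 d$)
$r - v{\left(O{\left(9 \right)},-134 \right)} = -41098 - 3 \left(-134\right) = -41098 - -402 = -41098 + 402 = -40696$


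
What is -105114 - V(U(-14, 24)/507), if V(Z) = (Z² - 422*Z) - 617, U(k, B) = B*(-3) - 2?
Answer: -26876687425/257049 ≈ -1.0456e+5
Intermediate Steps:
U(k, B) = -2 - 3*B (U(k, B) = -3*B - 2 = -2 - 3*B)
V(Z) = -617 + Z² - 422*Z
-105114 - V(U(-14, 24)/507) = -105114 - (-617 + ((-2 - 3*24)/507)² - 422*(-2 - 3*24)/507) = -105114 - (-617 + ((-2 - 72)*(1/507))² - 422*(-2 - 72)/507) = -105114 - (-617 + (-74*1/507)² - (-31228)/507) = -105114 - (-617 + (-74/507)² - 422*(-74/507)) = -105114 - (-617 + 5476/257049 + 31228/507) = -105114 - 1*(-142761161/257049) = -105114 + 142761161/257049 = -26876687425/257049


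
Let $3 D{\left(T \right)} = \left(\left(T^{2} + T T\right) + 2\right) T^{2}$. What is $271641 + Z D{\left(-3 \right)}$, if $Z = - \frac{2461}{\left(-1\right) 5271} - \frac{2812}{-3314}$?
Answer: $\frac{791071531769}{2911349} \approx 2.7172 \cdot 10^{5}$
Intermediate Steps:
$Z = \frac{11488903}{8734047}$ ($Z = - \frac{2461}{-5271} - - \frac{1406}{1657} = \left(-2461\right) \left(- \frac{1}{5271}\right) + \frac{1406}{1657} = \frac{2461}{5271} + \frac{1406}{1657} = \frac{11488903}{8734047} \approx 1.3154$)
$D{\left(T \right)} = \frac{T^{2} \left(2 + 2 T^{2}\right)}{3}$ ($D{\left(T \right)} = \frac{\left(\left(T^{2} + T T\right) + 2\right) T^{2}}{3} = \frac{\left(\left(T^{2} + T^{2}\right) + 2\right) T^{2}}{3} = \frac{\left(2 T^{2} + 2\right) T^{2}}{3} = \frac{\left(2 + 2 T^{2}\right) T^{2}}{3} = \frac{T^{2} \left(2 + 2 T^{2}\right)}{3}$)
$271641 + Z D{\left(-3 \right)} = 271641 + \frac{11488903 \frac{2 \left(-3\right)^{2} \left(1 + \left(-3\right)^{2}\right)}{3}}{8734047} = 271641 + \frac{11488903 \cdot \frac{2}{3} \cdot 9 \left(1 + 9\right)}{8734047} = 271641 + \frac{11488903 \cdot \frac{2}{3} \cdot 9 \cdot 10}{8734047} = 271641 + \frac{11488903}{8734047} \cdot 60 = 271641 + \frac{229778060}{2911349} = \frac{791071531769}{2911349}$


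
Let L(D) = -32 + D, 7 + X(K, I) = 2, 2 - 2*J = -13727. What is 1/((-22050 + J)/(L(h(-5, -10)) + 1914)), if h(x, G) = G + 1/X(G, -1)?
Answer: -18718/151855 ≈ -0.12326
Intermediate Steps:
J = 13729/2 (J = 1 - 1/2*(-13727) = 1 + 13727/2 = 13729/2 ≈ 6864.5)
X(K, I) = -5 (X(K, I) = -7 + 2 = -5)
h(x, G) = -1/5 + G (h(x, G) = G + 1/(-5) = G - 1/5 = -1/5 + G)
1/((-22050 + J)/(L(h(-5, -10)) + 1914)) = 1/((-22050 + 13729/2)/((-32 + (-1/5 - 10)) + 1914)) = 1/(-30371/(2*((-32 - 51/5) + 1914))) = 1/(-30371/(2*(-211/5 + 1914))) = 1/(-30371/(2*9359/5)) = 1/(-30371/2*5/9359) = 1/(-151855/18718) = -18718/151855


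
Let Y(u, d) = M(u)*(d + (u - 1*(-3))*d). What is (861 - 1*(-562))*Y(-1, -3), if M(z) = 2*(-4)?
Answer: 102456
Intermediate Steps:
M(z) = -8
Y(u, d) = -8*d - 8*d*(3 + u) (Y(u, d) = -8*(d + (u - 1*(-3))*d) = -8*(d + (u + 3)*d) = -8*(d + (3 + u)*d) = -8*(d + d*(3 + u)) = -8*d - 8*d*(3 + u))
(861 - 1*(-562))*Y(-1, -3) = (861 - 1*(-562))*(-8*(-3)*(4 - 1)) = (861 + 562)*(-8*(-3)*3) = 1423*72 = 102456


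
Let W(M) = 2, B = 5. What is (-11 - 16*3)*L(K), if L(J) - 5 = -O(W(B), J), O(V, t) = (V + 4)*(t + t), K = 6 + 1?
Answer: 4661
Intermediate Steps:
K = 7
O(V, t) = 2*t*(4 + V) (O(V, t) = (4 + V)*(2*t) = 2*t*(4 + V))
L(J) = 5 - 12*J (L(J) = 5 - 2*J*(4 + 2) = 5 - 2*J*6 = 5 - 12*J)
(-11 - 16*3)*L(K) = (-11 - 16*3)*(5 - 12*7) = (-11 - 48)*(5 - 84) = -59*(-79) = 4661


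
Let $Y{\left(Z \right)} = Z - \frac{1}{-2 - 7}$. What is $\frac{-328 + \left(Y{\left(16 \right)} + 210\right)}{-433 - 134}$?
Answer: $\frac{131}{729} \approx 0.1797$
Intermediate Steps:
$Y{\left(Z \right)} = \frac{1}{9} + Z$ ($Y{\left(Z \right)} = Z - \frac{1}{-9} = Z - - \frac{1}{9} = Z + \frac{1}{9} = \frac{1}{9} + Z$)
$\frac{-328 + \left(Y{\left(16 \right)} + 210\right)}{-433 - 134} = \frac{-328 + \left(\left(\frac{1}{9} + 16\right) + 210\right)}{-433 - 134} = \frac{-328 + \left(\frac{145}{9} + 210\right)}{-567} = \left(-328 + \frac{2035}{9}\right) \left(- \frac{1}{567}\right) = \left(- \frac{917}{9}\right) \left(- \frac{1}{567}\right) = \frac{131}{729}$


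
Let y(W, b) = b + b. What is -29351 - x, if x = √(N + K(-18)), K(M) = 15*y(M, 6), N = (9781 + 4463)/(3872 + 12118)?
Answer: -29351 - √1284727210/2665 ≈ -29364.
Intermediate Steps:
y(W, b) = 2*b
N = 2374/2665 (N = 14244/15990 = 14244*(1/15990) = 2374/2665 ≈ 0.89081)
K(M) = 180 (K(M) = 15*(2*6) = 15*12 = 180)
x = √1284727210/2665 (x = √(2374/2665 + 180) = √(482074/2665) = √1284727210/2665 ≈ 13.450)
-29351 - x = -29351 - √1284727210/2665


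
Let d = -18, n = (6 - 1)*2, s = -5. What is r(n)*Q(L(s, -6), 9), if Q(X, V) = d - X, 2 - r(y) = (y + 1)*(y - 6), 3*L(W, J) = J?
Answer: 672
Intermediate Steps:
L(W, J) = J/3
n = 10 (n = 5*2 = 10)
r(y) = 2 - (1 + y)*(-6 + y) (r(y) = 2 - (y + 1)*(y - 6) = 2 - (1 + y)*(-6 + y))
Q(X, V) = -18 - X
r(n)*Q(L(s, -6), 9) = (8 - 1*10**2 + 5*10)*(-18 - (-6)/3) = (8 - 1*100 + 50)*(-18 - 1*(-2)) = (8 - 100 + 50)*(-18 + 2) = -42*(-16) = 672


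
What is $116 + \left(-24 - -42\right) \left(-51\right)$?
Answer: $-802$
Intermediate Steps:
$116 + \left(-24 - -42\right) \left(-51\right) = 116 + \left(-24 + 42\right) \left(-51\right) = 116 + 18 \left(-51\right) = 116 - 918 = -802$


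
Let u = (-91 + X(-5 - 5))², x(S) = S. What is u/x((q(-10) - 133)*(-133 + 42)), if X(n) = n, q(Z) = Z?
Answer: 10201/13013 ≈ 0.78391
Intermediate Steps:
u = 10201 (u = (-91 + (-5 - 5))² = (-91 - 10)² = (-101)² = 10201)
u/x((q(-10) - 133)*(-133 + 42)) = 10201/(((-10 - 133)*(-133 + 42))) = 10201/((-143*(-91))) = 10201/13013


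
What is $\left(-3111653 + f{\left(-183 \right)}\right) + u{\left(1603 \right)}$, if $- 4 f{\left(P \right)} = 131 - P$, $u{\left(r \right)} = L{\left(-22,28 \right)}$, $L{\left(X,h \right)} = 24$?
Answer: $- \frac{6223415}{2} \approx -3.1117 \cdot 10^{6}$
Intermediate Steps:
$u{\left(r \right)} = 24$
$f{\left(P \right)} = - \frac{131}{4} + \frac{P}{4}$ ($f{\left(P \right)} = - \frac{131 - P}{4} = - \frac{131}{4} + \frac{P}{4}$)
$\left(-3111653 + f{\left(-183 \right)}\right) + u{\left(1603 \right)} = \left(-3111653 + \left(- \frac{131}{4} + \frac{1}{4} \left(-183\right)\right)\right) + 24 = \left(-3111653 - \frac{157}{2}\right) + 24 = - \frac{6223463}{2} + 24 = - \frac{6223415}{2}$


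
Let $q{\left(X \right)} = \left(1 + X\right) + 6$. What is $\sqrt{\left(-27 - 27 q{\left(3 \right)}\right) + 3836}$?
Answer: $\sqrt{3539} \approx 59.49$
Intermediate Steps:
$q{\left(X \right)} = 7 + X$
$\sqrt{\left(-27 - 27 q{\left(3 \right)}\right) + 3836} = \sqrt{\left(-27 - 27 \left(7 + 3\right)\right) + 3836} = \sqrt{\left(-27 - 270\right) + 3836} = \sqrt{-297 + 3836} = \sqrt{3539}$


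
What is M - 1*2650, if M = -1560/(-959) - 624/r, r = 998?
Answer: -1267654418/478541 ≈ -2649.0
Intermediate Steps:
M = 479232/478541 (M = -1560/(-959) - 624/998 = -1560*(-1/959) - 624*1/998 = 1560/959 - 312/499 = 479232/478541 ≈ 1.0014)
M - 1*2650 = 479232/478541 - 1*2650 = 479232/478541 - 2650 = -1267654418/478541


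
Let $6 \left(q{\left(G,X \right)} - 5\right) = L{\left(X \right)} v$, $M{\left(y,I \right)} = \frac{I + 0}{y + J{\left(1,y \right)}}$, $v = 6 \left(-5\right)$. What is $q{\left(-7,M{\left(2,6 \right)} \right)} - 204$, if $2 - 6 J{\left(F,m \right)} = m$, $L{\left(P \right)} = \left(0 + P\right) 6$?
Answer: $-289$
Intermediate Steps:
$L{\left(P \right)} = 6 P$ ($L{\left(P \right)} = P 6 = 6 P$)
$J{\left(F,m \right)} = \frac{1}{3} - \frac{m}{6}$
$v = -30$
$M{\left(y,I \right)} = \frac{I}{\frac{1}{3} + \frac{5 y}{6}}$ ($M{\left(y,I \right)} = \frac{I + 0}{y - \left(- \frac{1}{3} + \frac{y}{6}\right)} = \frac{I}{\frac{1}{3} + \frac{5 y}{6}}$)
$q{\left(G,X \right)} = 5 - 30 X$ ($q{\left(G,X \right)} = 5 + \frac{6 X \left(-30\right)}{6} = 5 + \frac{\left(-180\right) X}{6} = 5 - 30 X$)
$q{\left(-7,M{\left(2,6 \right)} \right)} - 204 = \left(5 - 30 \cdot 6 \cdot 6 \frac{1}{2 + 5 \cdot 2}\right) - 204 = \left(5 - 30 \cdot 6 \cdot 6 \frac{1}{2 + 10}\right) - 204 = \left(5 - 30 \cdot 6 \cdot 6 \cdot \frac{1}{12}\right) - 204 = \left(5 - 90\right) - 204 = -85 - 204 = -289$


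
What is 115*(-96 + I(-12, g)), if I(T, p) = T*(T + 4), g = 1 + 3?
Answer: 0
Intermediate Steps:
g = 4
I(T, p) = T*(4 + T)
115*(-96 + I(-12, g)) = 115*(-96 - 12*(4 - 12)) = 115*(-96 - 12*(-8)) = 115*(-96 + 96) = 115*0 = 0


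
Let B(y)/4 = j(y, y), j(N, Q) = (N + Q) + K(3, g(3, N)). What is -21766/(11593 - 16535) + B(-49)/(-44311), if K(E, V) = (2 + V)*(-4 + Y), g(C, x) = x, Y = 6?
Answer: 484134341/109492481 ≈ 4.4216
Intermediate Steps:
K(E, V) = 4 + 2*V (K(E, V) = (2 + V)*(-4 + 6) = (2 + V)*2 = 4 + 2*V)
j(N, Q) = 4 + Q + 3*N (j(N, Q) = (N + Q) + (4 + 2*N) = 4 + Q + 3*N)
B(y) = 16 + 16*y (B(y) = 4*(4 + y + 3*y) = 4*(4 + 4*y) = 16 + 16*y)
-21766/(11593 - 16535) + B(-49)/(-44311) = -21766/(11593 - 16535) + (16 + 16*(-49))/(-44311) = -21766/(-4942) + (16 - 784)*(-1/44311) = -21766*(-1/4942) - 768*(-1/44311) = 10883/2471 + 768/44311 = 484134341/109492481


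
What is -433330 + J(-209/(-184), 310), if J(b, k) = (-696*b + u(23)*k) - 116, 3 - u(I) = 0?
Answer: -9966051/23 ≈ -4.3331e+5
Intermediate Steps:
u(I) = 3 (u(I) = 3 - 1*0 = 3 + 0 = 3)
J(b, k) = -116 - 696*b + 3*k (J(b, k) = (-696*b + 3*k) - 116 = -116 - 696*b + 3*k)
-433330 + J(-209/(-184), 310) = -433330 + (-116 - (-145464)/(-184) + 3*310) = -433330 + (-116 - (-145464)*(-1)/184 + 930) = -433330 + (-116 - 696*209/184 + 930) = -433330 + (-116 - 18183/23 + 930) = -433330 + 539/23 = -9966051/23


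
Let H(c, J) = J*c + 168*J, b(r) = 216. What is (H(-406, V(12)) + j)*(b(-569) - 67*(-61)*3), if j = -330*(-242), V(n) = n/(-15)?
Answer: 4993944204/5 ≈ 9.9879e+8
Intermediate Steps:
V(n) = -n/15 (V(n) = n*(-1/15) = -n/15)
j = 79860
H(c, J) = 168*J + J*c
(H(-406, V(12)) + j)*(b(-569) - 67*(-61)*3) = ((-1/15*12)*(168 - 406) + 79860)*(216 - 67*(-61)*3) = (-⅘*(-238) + 79860)*(216 + 4087*3) = (952/5 + 79860)*(216 + 12261) = (400252/5)*12477 = 4993944204/5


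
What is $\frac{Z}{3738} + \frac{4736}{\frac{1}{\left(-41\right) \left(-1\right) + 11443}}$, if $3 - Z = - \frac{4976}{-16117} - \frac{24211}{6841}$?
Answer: $\frac{1601105447913270709}{29438457999} \approx 5.4388 \cdot 10^{7}$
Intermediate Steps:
$Z = \frac{686937062}{110256397}$ ($Z = 3 - \left(- \frac{4976}{-16117} - \frac{24211}{6841}\right) = 3 - \left(\left(-4976\right) \left(- \frac{1}{16117}\right) - \frac{24211}{6841}\right) = 3 - \left(\frac{4976}{16117} - \frac{24211}{6841}\right) = 3 - - \frac{356167871}{110256397} = 3 + \frac{356167871}{110256397} = \frac{686937062}{110256397} \approx 6.2304$)
$\frac{Z}{3738} + \frac{4736}{\frac{1}{\left(-41\right) \left(-1\right) + 11443}} = \frac{686937062}{110256397 \cdot 3738} + \frac{4736}{\frac{1}{\left(-41\right) \left(-1\right) + 11443}} = \frac{686937062}{110256397} \cdot \frac{1}{3738} + \frac{4736}{\frac{1}{41 + 11443}} = \frac{49066933}{29438457999} + \frac{4736}{\frac{1}{11484}} = \frac{49066933}{29438457999} + 4736 \frac{1}{\frac{1}{11484}} = \frac{49066933}{29438457999} + 4736 \cdot 11484 = \frac{49066933}{29438457999} + 54388224 = \frac{1601105447913270709}{29438457999}$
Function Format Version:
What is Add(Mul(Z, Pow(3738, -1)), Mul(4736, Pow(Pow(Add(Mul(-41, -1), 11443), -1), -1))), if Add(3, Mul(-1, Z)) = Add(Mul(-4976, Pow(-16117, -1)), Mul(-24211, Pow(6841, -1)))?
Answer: Rational(1601105447913270709, 29438457999) ≈ 5.4388e+7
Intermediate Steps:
Z = Rational(686937062, 110256397) (Z = Add(3, Mul(-1, Add(Mul(-4976, Pow(-16117, -1)), Mul(-24211, Pow(6841, -1))))) = Add(3, Mul(-1, Add(Mul(-4976, Rational(-1, 16117)), Mul(-24211, Rational(1, 6841))))) = Add(3, Mul(-1, Add(Rational(4976, 16117), Rational(-24211, 6841)))) = Add(3, Mul(-1, Rational(-356167871, 110256397))) = Add(3, Rational(356167871, 110256397)) = Rational(686937062, 110256397) ≈ 6.2304)
Add(Mul(Z, Pow(3738, -1)), Mul(4736, Pow(Pow(Add(Mul(-41, -1), 11443), -1), -1))) = Add(Mul(Rational(686937062, 110256397), Pow(3738, -1)), Mul(4736, Pow(Pow(Add(Mul(-41, -1), 11443), -1), -1))) = Add(Mul(Rational(686937062, 110256397), Rational(1, 3738)), Mul(4736, Pow(Pow(Add(41, 11443), -1), -1))) = Add(Rational(49066933, 29438457999), Mul(4736, Pow(Pow(11484, -1), -1))) = Add(Rational(49066933, 29438457999), Mul(4736, Pow(Rational(1, 11484), -1))) = Add(Rational(49066933, 29438457999), Mul(4736, 11484)) = Add(Rational(49066933, 29438457999), 54388224) = Rational(1601105447913270709, 29438457999)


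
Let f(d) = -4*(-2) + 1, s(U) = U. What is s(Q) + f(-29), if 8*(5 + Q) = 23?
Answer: 55/8 ≈ 6.8750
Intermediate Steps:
Q = -17/8 (Q = -5 + (⅛)*23 = -5 + 23/8 = -17/8 ≈ -2.1250)
f(d) = 9 (f(d) = 8 + 1 = 9)
s(Q) + f(-29) = -17/8 + 9 = 55/8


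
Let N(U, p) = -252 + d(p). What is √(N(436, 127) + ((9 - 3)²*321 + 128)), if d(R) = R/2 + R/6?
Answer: 5*√4146/3 ≈ 107.32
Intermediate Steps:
d(R) = 2*R/3 (d(R) = R*(½) + R*(⅙) = R/2 + R/6 = 2*R/3)
N(U, p) = -252 + 2*p/3
√(N(436, 127) + ((9 - 3)²*321 + 128)) = √((-252 + (⅔)*127) + ((9 - 3)²*321 + 128)) = √((-252 + 254/3) + (6²*321 + 128)) = √(-502/3 + (36*321 + 128)) = √(-502/3 + (11556 + 128)) = √(-502/3 + 11684) = √(34550/3) = 5*√4146/3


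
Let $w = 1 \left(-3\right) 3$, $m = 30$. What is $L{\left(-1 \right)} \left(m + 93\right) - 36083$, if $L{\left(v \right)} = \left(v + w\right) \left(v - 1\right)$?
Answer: $-33623$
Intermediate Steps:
$w = -9$ ($w = \left(-3\right) 3 = -9$)
$L{\left(v \right)} = \left(-1 + v\right) \left(-9 + v\right)$ ($L{\left(v \right)} = \left(v - 9\right) \left(v - 1\right) = \left(-9 + v\right) \left(-1 + v\right) = \left(-1 + v\right) \left(-9 + v\right)$)
$L{\left(-1 \right)} \left(m + 93\right) - 36083 = \left(9 + \left(-1\right)^{2} - -10\right) \left(30 + 93\right) - 36083 = \left(9 + 1 + 10\right) 123 - 36083 = 20 \cdot 123 - 36083 = 2460 - 36083 = -33623$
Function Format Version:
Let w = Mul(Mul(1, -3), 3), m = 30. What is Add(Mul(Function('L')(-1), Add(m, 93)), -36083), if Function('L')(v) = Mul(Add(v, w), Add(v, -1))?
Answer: -33623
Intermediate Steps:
w = -9 (w = Mul(-3, 3) = -9)
Function('L')(v) = Mul(Add(-1, v), Add(-9, v)) (Function('L')(v) = Mul(Add(v, -9), Add(v, -1)) = Mul(Add(-9, v), Add(-1, v)) = Mul(Add(-1, v), Add(-9, v)))
Add(Mul(Function('L')(-1), Add(m, 93)), -36083) = Add(Mul(Add(9, Pow(-1, 2), Mul(-10, -1)), Add(30, 93)), -36083) = Add(Mul(Add(9, 1, 10), 123), -36083) = Add(Mul(20, 123), -36083) = Add(2460, -36083) = -33623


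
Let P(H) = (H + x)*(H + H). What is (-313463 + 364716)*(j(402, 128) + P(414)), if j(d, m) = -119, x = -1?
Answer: 17520581785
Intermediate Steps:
P(H) = 2*H*(-1 + H) (P(H) = (H - 1)*(H + H) = (-1 + H)*(2*H) = 2*H*(-1 + H))
(-313463 + 364716)*(j(402, 128) + P(414)) = (-313463 + 364716)*(-119 + 2*414*(-1 + 414)) = 51253*(-119 + 2*414*413) = 51253*(-119 + 341964) = 51253*341845 = 17520581785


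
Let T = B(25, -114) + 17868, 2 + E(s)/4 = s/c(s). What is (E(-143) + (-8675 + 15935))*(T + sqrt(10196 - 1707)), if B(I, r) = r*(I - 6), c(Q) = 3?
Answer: 110877056 + 21184*sqrt(8489)/3 ≈ 1.1153e+8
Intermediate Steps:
B(I, r) = r*(-6 + I)
E(s) = -8 + 4*s/3 (E(s) = -8 + 4*(s/3) = -8 + 4*s/3)
T = 15702 (T = -114*(-6 + 25) + 17868 = -114*19 + 17868 = -2166 + 17868 = 15702)
(E(-143) + (-8675 + 15935))*(T + sqrt(10196 - 1707)) = ((-8 + (4/3)*(-143)) + (-8675 + 15935))*(15702 + sqrt(10196 - 1707)) = ((-8 - 572/3) + 7260)*(15702 + sqrt(8489)) = (-596/3 + 7260)*(15702 + sqrt(8489)) = 21184*(15702 + sqrt(8489))/3 = 110877056 + 21184*sqrt(8489)/3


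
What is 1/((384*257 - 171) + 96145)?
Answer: 1/194662 ≈ 5.1371e-6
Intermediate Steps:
1/((384*257 - 171) + 96145) = 1/((98688 - 171) + 96145) = 1/(98517 + 96145) = 1/194662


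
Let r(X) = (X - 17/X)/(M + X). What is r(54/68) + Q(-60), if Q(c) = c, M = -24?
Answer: -1259257/21303 ≈ -59.112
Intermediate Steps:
r(X) = (X - 17/X)/(-24 + X)
r(54/68) + Q(-60) = (-17 + (54/68)**2)/(((54/68))*(-24 + 54/68)) - 60 = (-17 + (54*(1/68))**2)/(((54*(1/68)))*(-24 + 54*(1/68))) - 60 = (-17 + (27/34)**2)/((27/34)*(-24 + 27/34)) - 60 = 34*(-17 + 729/1156)/(27*(-789/34)) - 60 = (34/27)*(-34/789)*(-18923/1156) - 60 = 18923/21303 - 60 = -1259257/21303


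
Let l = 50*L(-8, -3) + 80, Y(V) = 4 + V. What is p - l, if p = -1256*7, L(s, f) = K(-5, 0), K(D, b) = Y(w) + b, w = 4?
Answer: -9272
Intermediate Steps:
K(D, b) = 8 + b (K(D, b) = (4 + 4) + b = 8 + b)
L(s, f) = 8 (L(s, f) = 8 + 0 = 8)
p = -8792
l = 480 (l = 50*8 + 80 = 400 + 80 = 480)
p - l = -8792 - 1*480 = -8792 - 480 = -9272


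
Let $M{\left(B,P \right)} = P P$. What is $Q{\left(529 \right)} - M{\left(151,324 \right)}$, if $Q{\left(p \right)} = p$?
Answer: $-104447$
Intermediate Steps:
$M{\left(B,P \right)} = P^{2}$
$Q{\left(529 \right)} - M{\left(151,324 \right)} = 529 - 324^{2} = 529 - 104976 = -104447$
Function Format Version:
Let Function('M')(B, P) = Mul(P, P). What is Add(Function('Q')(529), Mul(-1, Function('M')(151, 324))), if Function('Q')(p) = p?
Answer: -104447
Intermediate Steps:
Function('M')(B, P) = Pow(P, 2)
Add(Function('Q')(529), Mul(-1, Function('M')(151, 324))) = Add(529, Mul(-1, Pow(324, 2))) = Add(529, Mul(-1, 104976)) = Add(529, -104976) = -104447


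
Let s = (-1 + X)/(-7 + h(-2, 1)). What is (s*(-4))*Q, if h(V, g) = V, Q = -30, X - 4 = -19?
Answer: 640/3 ≈ 213.33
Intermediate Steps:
X = -15 (X = 4 - 19 = -15)
s = 16/9 (s = (-1 - 15)/(-7 - 2) = -16/(-9) = -16*(-⅑) = 16/9 ≈ 1.7778)
(s*(-4))*Q = ((16/9)*(-4))*(-30) = -64/9*(-30) = 640/3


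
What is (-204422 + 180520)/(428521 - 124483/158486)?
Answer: -3788132372/67914454723 ≈ -0.055778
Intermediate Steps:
(-204422 + 180520)/(428521 - 124483/158486) = -23902/(428521 - 124483*1/158486) = -23902/(428521 - 124483/158486) = -23902/67914454723/158486 = -23902*158486/67914454723 = -3788132372/67914454723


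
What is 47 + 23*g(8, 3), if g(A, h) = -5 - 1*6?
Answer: -206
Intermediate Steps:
g(A, h) = -11 (g(A, h) = -5 - 6 = -11)
47 + 23*g(8, 3) = 47 + 23*(-11) = 47 - 253 = -206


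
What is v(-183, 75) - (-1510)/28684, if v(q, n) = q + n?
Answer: -1548181/14342 ≈ -107.95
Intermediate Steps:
v(q, n) = n + q
v(-183, 75) - (-1510)/28684 = (75 - 183) - (-1510)/28684 = -108 - (-1510)/28684 = -108 - 1*(-755/14342) = -108 + 755/14342 = -1548181/14342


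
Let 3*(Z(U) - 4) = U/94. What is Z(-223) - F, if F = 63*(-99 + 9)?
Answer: 1599845/282 ≈ 5673.2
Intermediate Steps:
Z(U) = 4 + U/282 (Z(U) = 4 + (U/94)/3 = 4 + U/282)
F = -5670 (F = 63*(-90) = -5670)
Z(-223) - F = (4 + (1/282)*(-223)) - 1*(-5670) = (4 - 223/282) + 5670 = 905/282 + 5670 = 1599845/282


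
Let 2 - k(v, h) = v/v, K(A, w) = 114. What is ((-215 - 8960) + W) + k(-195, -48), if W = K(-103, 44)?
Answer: -9060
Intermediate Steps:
W = 114
k(v, h) = 1 (k(v, h) = 2 - v/v = 2 - 1*1 = 2 - 1 = 1)
((-215 - 8960) + W) + k(-195, -48) = ((-215 - 8960) + 114) + 1 = (-9175 + 114) + 1 = -9061 + 1 = -9060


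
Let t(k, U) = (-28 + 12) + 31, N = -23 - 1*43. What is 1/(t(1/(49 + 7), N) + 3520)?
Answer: 1/3535 ≈ 0.00028289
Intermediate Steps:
N = -66 (N = -23 - 43 = -66)
t(k, U) = 15 (t(k, U) = -16 + 31 = 15)
1/(t(1/(49 + 7), N) + 3520) = 1/(15 + 3520) = 1/3535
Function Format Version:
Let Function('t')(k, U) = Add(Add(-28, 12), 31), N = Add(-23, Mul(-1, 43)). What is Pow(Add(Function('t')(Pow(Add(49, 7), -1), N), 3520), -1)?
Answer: Rational(1, 3535) ≈ 0.00028289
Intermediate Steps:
N = -66 (N = Add(-23, -43) = -66)
Function('t')(k, U) = 15 (Function('t')(k, U) = Add(-16, 31) = 15)
Pow(Add(Function('t')(Pow(Add(49, 7), -1), N), 3520), -1) = Pow(Add(15, 3520), -1) = Pow(3535, -1) = Rational(1, 3535)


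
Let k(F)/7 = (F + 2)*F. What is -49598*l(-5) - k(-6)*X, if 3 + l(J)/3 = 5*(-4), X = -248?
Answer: 3463926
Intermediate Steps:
l(J) = -69 (l(J) = -9 + 3*(5*(-4)) = -9 + 3*(-20) = -9 - 60 = -69)
k(F) = 7*F*(2 + F) (k(F) = 7*((F + 2)*F) = 7*((2 + F)*F) = 7*(F*(2 + F)) = 7*F*(2 + F))
-49598*l(-5) - k(-6)*X = -49598*(-69) - 7*(-6)*(2 - 6)*(-248) = 3422262 - 7*(-6)*(-4)*(-248) = 3422262 - 168*(-248) = 3422262 - 1*(-41664) = 3422262 + 41664 = 3463926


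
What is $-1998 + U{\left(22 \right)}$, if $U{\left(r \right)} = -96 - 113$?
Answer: $-2207$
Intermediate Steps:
$U{\left(r \right)} = -209$ ($U{\left(r \right)} = -96 - 113 = -209$)
$-1998 + U{\left(22 \right)} = -1998 - 209 = -2207$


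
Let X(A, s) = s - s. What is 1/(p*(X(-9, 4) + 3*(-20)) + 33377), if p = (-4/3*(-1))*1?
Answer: 1/33297 ≈ 3.0033e-5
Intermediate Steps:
X(A, s) = 0
p = 4/3 (p = (-4*1/3*(-1))*1 = -4/3*(-1)*1 = (4/3)*1 = 4/3 ≈ 1.3333)
1/(p*(X(-9, 4) + 3*(-20)) + 33377) = 1/(4*(0 + 3*(-20))/3 + 33377) = 1/(4*(0 - 60)/3 + 33377) = 1/((4/3)*(-60) + 33377) = 1/(-80 + 33377) = 1/33297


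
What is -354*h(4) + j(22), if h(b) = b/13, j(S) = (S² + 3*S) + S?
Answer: 6020/13 ≈ 463.08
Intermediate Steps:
j(S) = S² + 4*S
h(b) = b/13 (h(b) = b*(1/13) = b/13)
-354*h(4) + j(22) = -354*4/13 + 22*(4 + 22) = -354*4/13 + 22*26 = -1416/13 + 572 = 6020/13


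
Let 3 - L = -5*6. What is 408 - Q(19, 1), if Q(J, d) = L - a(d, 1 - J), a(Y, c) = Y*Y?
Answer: 376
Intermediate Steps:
a(Y, c) = Y²
L = 33 (L = 3 - (-5)*6 = 3 - 1*(-30) = 3 + 30 = 33)
Q(J, d) = 33 - d²
408 - Q(19, 1) = 408 - (33 - 1*1²) = 408 - (33 - 1*1) = 408 - (33 - 1) = 408 - 1*32 = 408 - 32 = 376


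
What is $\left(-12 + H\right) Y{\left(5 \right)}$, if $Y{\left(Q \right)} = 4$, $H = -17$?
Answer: $-116$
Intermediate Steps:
$\left(-12 + H\right) Y{\left(5 \right)} = \left(-12 - 17\right) 4 = \left(-29\right) 4 = -116$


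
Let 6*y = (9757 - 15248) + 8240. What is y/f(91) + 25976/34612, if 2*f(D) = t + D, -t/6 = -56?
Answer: 1888583/652029 ≈ 2.8965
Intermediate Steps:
t = 336 (t = -6*(-56) = 336)
f(D) = 168 + D/2 (f(D) = (336 + D)/2 = 168 + D/2)
y = 2749/6 (y = ((9757 - 15248) + 8240)/6 = (-5491 + 8240)/6 = (⅙)*2749 = 2749/6 ≈ 458.17)
y/f(91) + 25976/34612 = 2749/(6*(168 + (½)*91)) + 25976/34612 = 2749/(6*(168 + 91/2)) + 25976*(1/34612) = 2749/(6*(427/2)) + 382/509 = (2749/6)*(2/427) + 382/509 = 2749/1281 + 382/509 = 1888583/652029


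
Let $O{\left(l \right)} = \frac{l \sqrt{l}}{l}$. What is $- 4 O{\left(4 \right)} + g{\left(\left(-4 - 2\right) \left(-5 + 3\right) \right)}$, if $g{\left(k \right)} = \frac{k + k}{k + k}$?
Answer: $-7$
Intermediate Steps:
$g{\left(k \right)} = 1$ ($g{\left(k \right)} = \frac{2 k}{2 k} = 2 k \frac{1}{2 k} = 1$)
$O{\left(l \right)} = \sqrt{l}$ ($O{\left(l \right)} = \frac{l^{\frac{3}{2}}}{l} = \sqrt{l}$)
$- 4 O{\left(4 \right)} + g{\left(\left(-4 - 2\right) \left(-5 + 3\right) \right)} = - 4 \sqrt{4} + 1 = \left(-4\right) 2 + 1 = -8 + 1 = -7$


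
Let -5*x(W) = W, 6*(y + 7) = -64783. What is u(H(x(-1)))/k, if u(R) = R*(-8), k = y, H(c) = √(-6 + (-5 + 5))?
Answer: 48*I*√6/64825 ≈ 0.0018137*I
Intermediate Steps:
y = -64825/6 (y = -7 + (⅙)*(-64783) = -7 - 64783/6 = -64825/6 ≈ -10804.)
x(W) = -W/5
H(c) = I*√6 (H(c) = √(-6 + 0) = √(-6) = I*√6)
k = -64825/6 ≈ -10804.
u(R) = -8*R
u(H(x(-1)))/k = (-8*I*√6)/(-64825/6) = -8*I*√6*(-6/64825) = 48*I*√6/64825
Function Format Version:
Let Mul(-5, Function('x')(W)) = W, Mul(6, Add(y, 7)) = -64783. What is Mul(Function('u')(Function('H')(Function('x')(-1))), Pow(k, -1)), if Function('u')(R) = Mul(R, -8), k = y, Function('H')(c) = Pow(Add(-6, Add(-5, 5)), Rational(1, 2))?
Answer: Mul(Rational(48, 64825), I, Pow(6, Rational(1, 2))) ≈ Mul(0.0018137, I)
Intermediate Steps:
y = Rational(-64825, 6) (y = Add(-7, Mul(Rational(1, 6), -64783)) = Add(-7, Rational(-64783, 6)) = Rational(-64825, 6) ≈ -10804.)
Function('x')(W) = Mul(Rational(-1, 5), W)
Function('H')(c) = Mul(I, Pow(6, Rational(1, 2))) (Function('H')(c) = Pow(Add(-6, 0), Rational(1, 2)) = Pow(-6, Rational(1, 2)) = Mul(I, Pow(6, Rational(1, 2))))
k = Rational(-64825, 6) ≈ -10804.
Function('u')(R) = Mul(-8, R)
Mul(Function('u')(Function('H')(Function('x')(-1))), Pow(k, -1)) = Mul(Mul(-8, Mul(I, Pow(6, Rational(1, 2)))), Pow(Rational(-64825, 6), -1)) = Mul(Mul(-8, I, Pow(6, Rational(1, 2))), Rational(-6, 64825)) = Mul(Rational(48, 64825), I, Pow(6, Rational(1, 2)))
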